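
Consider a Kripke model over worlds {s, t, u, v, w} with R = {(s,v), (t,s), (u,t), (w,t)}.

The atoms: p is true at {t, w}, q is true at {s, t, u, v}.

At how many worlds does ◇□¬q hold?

s: successors {v}; □¬q there: v:T. ✓
t: successors {s}; □¬q there: s:F. ✗
u: successors {t}; □¬q there: t:F. ✗
v: no successors, so ◇□¬q fails. ✗
w: successors {t}; □¬q there: t:F. ✗
Satisfying worlds: {s}.

1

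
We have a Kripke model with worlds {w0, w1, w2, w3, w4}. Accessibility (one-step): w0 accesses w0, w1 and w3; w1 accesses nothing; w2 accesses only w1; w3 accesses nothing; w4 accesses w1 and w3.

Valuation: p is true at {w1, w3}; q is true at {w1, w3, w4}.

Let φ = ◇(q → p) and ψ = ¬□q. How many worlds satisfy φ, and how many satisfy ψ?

For ◇(q → p):
w0: successors {w0, w1, w3}; q → p there: w0:T, w1:T, w3:T. ✓
w1: no successors, so ◇(q → p) fails. ✗
w2: successors {w1}; q → p there: w1:T. ✓
w3: no successors, so ◇(q → p) fails. ✗
w4: successors {w1, w3}; q → p there: w1:T, w3:T. ✓
— 3 worlds.
For ¬□q:
w0: □q is F. ✓
w1: □q is T. ✗
w2: □q is T. ✗
w3: □q is T. ✗
w4: □q is T. ✗
— 1 world.

3 and 1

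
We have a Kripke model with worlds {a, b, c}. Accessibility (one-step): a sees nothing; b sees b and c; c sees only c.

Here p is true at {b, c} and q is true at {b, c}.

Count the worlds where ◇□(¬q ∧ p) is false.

3

a: no successors, so ◇□(¬q ∧ p) fails. ✗
b: successors {b, c}; □(¬q ∧ p) there: b:F, c:F. ✗
c: successors {c}; □(¬q ∧ p) there: c:F. ✗
Satisfying worlds: ∅.
So ◇□(¬q ∧ p) fails at the other 3 worlds.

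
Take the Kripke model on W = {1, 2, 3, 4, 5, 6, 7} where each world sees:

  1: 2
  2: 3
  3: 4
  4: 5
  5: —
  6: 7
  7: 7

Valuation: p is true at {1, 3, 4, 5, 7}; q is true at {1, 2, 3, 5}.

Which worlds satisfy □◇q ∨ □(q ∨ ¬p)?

1: □◇q is T, □(q ∨ ¬p) is T. ✓
2: □◇q is F, □(q ∨ ¬p) is T. ✓
3: □◇q is T, □(q ∨ ¬p) is F. ✓
4: □◇q is F, □(q ∨ ¬p) is T. ✓
5: □◇q is T, □(q ∨ ¬p) is T. ✓
6: □◇q is F, □(q ∨ ¬p) is F. ✗
7: □◇q is F, □(q ∨ ¬p) is F. ✗

{1, 2, 3, 4, 5}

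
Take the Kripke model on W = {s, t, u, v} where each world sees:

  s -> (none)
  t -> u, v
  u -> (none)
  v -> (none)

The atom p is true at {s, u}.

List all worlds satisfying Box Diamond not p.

{s, u, v}

s: no successors, so Box Diamond not p holds vacuously. ✓
t: successors {u, v}; Diamond not p there: u:F, v:F. ✗
u: no successors, so Box Diamond not p holds vacuously. ✓
v: no successors, so Box Diamond not p holds vacuously. ✓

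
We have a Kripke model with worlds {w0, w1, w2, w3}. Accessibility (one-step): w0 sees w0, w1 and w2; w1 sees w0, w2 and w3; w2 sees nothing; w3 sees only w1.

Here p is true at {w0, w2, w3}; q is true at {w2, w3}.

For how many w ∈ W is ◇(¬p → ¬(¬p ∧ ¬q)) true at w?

w0: successors {w0, w1, w2}; ¬p → ¬(¬p ∧ ¬q) there: w0:T, w1:F, w2:T. ✓
w1: successors {w0, w2, w3}; ¬p → ¬(¬p ∧ ¬q) there: w0:T, w2:T, w3:T. ✓
w2: no successors, so ◇(¬p → ¬(¬p ∧ ¬q)) fails. ✗
w3: successors {w1}; ¬p → ¬(¬p ∧ ¬q) there: w1:F. ✗
Satisfying worlds: {w0, w1}.

2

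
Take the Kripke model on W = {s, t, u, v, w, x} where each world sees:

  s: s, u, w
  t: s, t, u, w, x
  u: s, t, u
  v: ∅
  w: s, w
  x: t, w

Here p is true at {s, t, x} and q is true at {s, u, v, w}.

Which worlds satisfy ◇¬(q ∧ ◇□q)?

{t, u, x}

s: successors {s, u, w}; ¬(q ∧ ◇□q) there: s:F, u:F, w:F. ✗
t: successors {s, t, u, w, x}; ¬(q ∧ ◇□q) there: s:F, t:T, u:F, w:F, x:T. ✓
u: successors {s, t, u}; ¬(q ∧ ◇□q) there: s:F, t:T, u:F. ✓
v: no successors, so ◇¬(q ∧ ◇□q) fails. ✗
w: successors {s, w}; ¬(q ∧ ◇□q) there: s:F, w:F. ✗
x: successors {t, w}; ¬(q ∧ ◇□q) there: t:T, w:F. ✓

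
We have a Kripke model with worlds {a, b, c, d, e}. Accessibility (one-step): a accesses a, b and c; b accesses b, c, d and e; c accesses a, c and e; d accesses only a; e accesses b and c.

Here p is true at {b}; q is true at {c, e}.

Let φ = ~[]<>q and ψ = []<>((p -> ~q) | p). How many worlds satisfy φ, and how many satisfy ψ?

For ~[]<>q:
a: []<>q is T. ✗
b: []<>q is F. ✓
c: []<>q is T. ✗
d: []<>q is T. ✗
e: []<>q is T. ✗
— 1 world.
For []<>((p -> ~q) | p):
a: successors {a, b, c}; <>((p -> ~q) | p) there: a:T, b:T, c:T. ✓
b: successors {b, c, d, e}; <>((p -> ~q) | p) there: b:T, c:T, d:T, e:T. ✓
c: successors {a, c, e}; <>((p -> ~q) | p) there: a:T, c:T, e:T. ✓
d: successors {a}; <>((p -> ~q) | p) there: a:T. ✓
e: successors {b, c}; <>((p -> ~q) | p) there: b:T, c:T. ✓
— 5 worlds.

1 and 5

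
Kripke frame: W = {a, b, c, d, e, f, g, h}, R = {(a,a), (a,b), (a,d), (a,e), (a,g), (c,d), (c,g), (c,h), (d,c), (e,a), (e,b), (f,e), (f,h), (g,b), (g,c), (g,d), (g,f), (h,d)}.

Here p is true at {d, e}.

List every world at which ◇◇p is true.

{a, c, d, e, f, g}

a: successors {a, b, d, e, g}; ◇p there: a:T, b:F, d:F, e:F, g:T. ✓
b: no successors, so ◇◇p fails. ✗
c: successors {d, g, h}; ◇p there: d:F, g:T, h:T. ✓
d: successors {c}; ◇p there: c:T. ✓
e: successors {a, b}; ◇p there: a:T, b:F. ✓
f: successors {e, h}; ◇p there: e:F, h:T. ✓
g: successors {b, c, d, f}; ◇p there: b:F, c:T, d:F, f:T. ✓
h: successors {d}; ◇p there: d:F. ✗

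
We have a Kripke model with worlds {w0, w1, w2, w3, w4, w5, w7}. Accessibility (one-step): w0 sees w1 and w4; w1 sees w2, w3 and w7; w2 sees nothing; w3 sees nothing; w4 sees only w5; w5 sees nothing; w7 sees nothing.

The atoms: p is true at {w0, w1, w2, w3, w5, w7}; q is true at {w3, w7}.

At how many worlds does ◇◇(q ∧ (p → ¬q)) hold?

0

w0: successors {w1, w4}; ◇(q ∧ (p → ¬q)) there: w1:F, w4:F. ✗
w1: successors {w2, w3, w7}; ◇(q ∧ (p → ¬q)) there: w2:F, w3:F, w7:F. ✗
w2: no successors, so ◇◇(q ∧ (p → ¬q)) fails. ✗
w3: no successors, so ◇◇(q ∧ (p → ¬q)) fails. ✗
w4: successors {w5}; ◇(q ∧ (p → ¬q)) there: w5:F. ✗
w5: no successors, so ◇◇(q ∧ (p → ¬q)) fails. ✗
w7: no successors, so ◇◇(q ∧ (p → ¬q)) fails. ✗
Satisfying worlds: ∅.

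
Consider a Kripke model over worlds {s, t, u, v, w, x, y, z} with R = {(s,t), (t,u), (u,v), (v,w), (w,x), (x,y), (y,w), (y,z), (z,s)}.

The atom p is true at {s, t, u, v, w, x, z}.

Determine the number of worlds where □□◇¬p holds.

s: successors {t}; □◇¬p there: t:F. ✗
t: successors {u}; □◇¬p there: u:F. ✗
u: successors {v}; □◇¬p there: v:F. ✗
v: successors {w}; □◇¬p there: w:T. ✓
w: successors {x}; □◇¬p there: x:F. ✗
x: successors {y}; □◇¬p there: y:F. ✗
y: successors {w, z}; □◇¬p there: w:T, z:F. ✗
z: successors {s}; □◇¬p there: s:F. ✗
Satisfying worlds: {v}.

1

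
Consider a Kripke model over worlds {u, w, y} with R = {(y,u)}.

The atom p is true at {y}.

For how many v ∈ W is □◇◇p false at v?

1

u: no successors, so □◇◇p holds vacuously. ✓
w: no successors, so □◇◇p holds vacuously. ✓
y: successors {u}; ◇◇p there: u:F. ✗
Satisfying worlds: {u, w}.
So □◇◇p fails at the other 1 world.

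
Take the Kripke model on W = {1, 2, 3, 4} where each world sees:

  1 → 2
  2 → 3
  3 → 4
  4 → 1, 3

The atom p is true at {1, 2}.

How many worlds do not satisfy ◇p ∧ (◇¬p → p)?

3

1: ◇p is T, ◇¬p → p is T. ✓
2: ◇p is F, ◇¬p → p is T. ✗
3: ◇p is F, ◇¬p → p is F. ✗
4: ◇p is T, ◇¬p → p is F. ✗
Satisfying worlds: {1}.
So ◇p ∧ (◇¬p → p) fails at the other 3 worlds.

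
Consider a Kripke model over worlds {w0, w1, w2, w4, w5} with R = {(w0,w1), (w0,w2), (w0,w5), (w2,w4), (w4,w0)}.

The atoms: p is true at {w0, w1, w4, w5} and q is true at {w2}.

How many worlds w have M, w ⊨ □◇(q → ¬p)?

w0: successors {w1, w2, w5}; ◇(q → ¬p) there: w1:F, w2:T, w5:F. ✗
w1: no successors, so □◇(q → ¬p) holds vacuously. ✓
w2: successors {w4}; ◇(q → ¬p) there: w4:T. ✓
w4: successors {w0}; ◇(q → ¬p) there: w0:T. ✓
w5: no successors, so □◇(q → ¬p) holds vacuously. ✓
Satisfying worlds: {w1, w2, w4, w5}.

4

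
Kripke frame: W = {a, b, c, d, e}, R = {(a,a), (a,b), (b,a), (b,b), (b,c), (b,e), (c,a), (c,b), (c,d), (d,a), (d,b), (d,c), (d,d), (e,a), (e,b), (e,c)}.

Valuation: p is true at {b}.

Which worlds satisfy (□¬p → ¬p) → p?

a: □¬p → ¬p is T, p is F. ✗
b: □¬p → ¬p is T, p is T. ✓
c: □¬p → ¬p is T, p is F. ✗
d: □¬p → ¬p is T, p is F. ✗
e: □¬p → ¬p is T, p is F. ✗

{b}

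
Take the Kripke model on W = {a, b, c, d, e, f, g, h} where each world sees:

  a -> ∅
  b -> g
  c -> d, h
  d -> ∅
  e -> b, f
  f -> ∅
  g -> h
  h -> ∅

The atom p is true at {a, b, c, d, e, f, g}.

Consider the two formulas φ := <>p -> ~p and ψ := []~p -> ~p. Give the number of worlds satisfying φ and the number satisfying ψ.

For <>p -> ~p:
a: <>p is F, ~p is F. ✓
b: <>p is T, ~p is F. ✗
c: <>p is T, ~p is F. ✗
d: <>p is F, ~p is F. ✓
e: <>p is T, ~p is F. ✗
f: <>p is F, ~p is F. ✓
g: <>p is F, ~p is F. ✓
h: <>p is F, ~p is T. ✓
— 5 worlds.
For []~p -> ~p:
a: []~p is T, ~p is F. ✗
b: []~p is F, ~p is F. ✓
c: []~p is F, ~p is F. ✓
d: []~p is T, ~p is F. ✗
e: []~p is F, ~p is F. ✓
f: []~p is T, ~p is F. ✗
g: []~p is T, ~p is F. ✗
h: []~p is T, ~p is T. ✓
— 4 worlds.

5 and 4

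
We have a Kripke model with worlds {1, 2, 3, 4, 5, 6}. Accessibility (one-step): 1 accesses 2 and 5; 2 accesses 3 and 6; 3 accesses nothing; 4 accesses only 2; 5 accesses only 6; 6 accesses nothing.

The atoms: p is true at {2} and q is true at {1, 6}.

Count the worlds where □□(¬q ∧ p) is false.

2

1: successors {2, 5}; □(¬q ∧ p) there: 2:F, 5:F. ✗
2: successors {3, 6}; □(¬q ∧ p) there: 3:T, 6:T. ✓
3: no successors, so □□(¬q ∧ p) holds vacuously. ✓
4: successors {2}; □(¬q ∧ p) there: 2:F. ✗
5: successors {6}; □(¬q ∧ p) there: 6:T. ✓
6: no successors, so □□(¬q ∧ p) holds vacuously. ✓
Satisfying worlds: {2, 3, 5, 6}.
So □□(¬q ∧ p) fails at the other 2 worlds.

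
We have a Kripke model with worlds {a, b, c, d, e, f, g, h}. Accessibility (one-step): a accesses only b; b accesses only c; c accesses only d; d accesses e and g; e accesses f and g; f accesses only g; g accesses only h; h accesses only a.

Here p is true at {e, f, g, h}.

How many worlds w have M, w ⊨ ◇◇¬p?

a: successors {b}; ◇¬p there: b:T. ✓
b: successors {c}; ◇¬p there: c:T. ✓
c: successors {d}; ◇¬p there: d:F. ✗
d: successors {e, g}; ◇¬p there: e:F, g:F. ✗
e: successors {f, g}; ◇¬p there: f:F, g:F. ✗
f: successors {g}; ◇¬p there: g:F. ✗
g: successors {h}; ◇¬p there: h:T. ✓
h: successors {a}; ◇¬p there: a:T. ✓
Satisfying worlds: {a, b, g, h}.

4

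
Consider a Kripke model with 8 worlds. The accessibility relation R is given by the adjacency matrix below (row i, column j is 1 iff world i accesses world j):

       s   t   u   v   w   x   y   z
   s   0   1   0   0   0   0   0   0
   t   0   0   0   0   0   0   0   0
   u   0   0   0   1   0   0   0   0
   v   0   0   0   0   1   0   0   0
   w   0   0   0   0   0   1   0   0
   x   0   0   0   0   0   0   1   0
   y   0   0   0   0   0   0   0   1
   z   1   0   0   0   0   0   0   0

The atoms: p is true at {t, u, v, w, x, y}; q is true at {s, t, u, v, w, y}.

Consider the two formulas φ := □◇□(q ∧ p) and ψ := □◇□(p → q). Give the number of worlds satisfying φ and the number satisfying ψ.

For □◇□(q ∧ p):
s: successors {t}; ◇□(q ∧ p) there: t:F. ✗
t: no successors, so □◇□(q ∧ p) holds vacuously. ✓
u: successors {v}; ◇□(q ∧ p) there: v:F. ✗
v: successors {w}; ◇□(q ∧ p) there: w:T. ✓
w: successors {x}; ◇□(q ∧ p) there: x:F. ✗
x: successors {y}; ◇□(q ∧ p) there: y:F. ✗
y: successors {z}; ◇□(q ∧ p) there: z:T. ✓
z: successors {s}; ◇□(q ∧ p) there: s:T. ✓
— 4 worlds.
For □◇□(p → q):
s: successors {t}; ◇□(p → q) there: t:F. ✗
t: no successors, so □◇□(p → q) holds vacuously. ✓
u: successors {v}; ◇□(p → q) there: v:F. ✗
v: successors {w}; ◇□(p → q) there: w:T. ✓
w: successors {x}; ◇□(p → q) there: x:T. ✓
x: successors {y}; ◇□(p → q) there: y:T. ✓
y: successors {z}; ◇□(p → q) there: z:T. ✓
z: successors {s}; ◇□(p → q) there: s:T. ✓
— 6 worlds.

4 and 6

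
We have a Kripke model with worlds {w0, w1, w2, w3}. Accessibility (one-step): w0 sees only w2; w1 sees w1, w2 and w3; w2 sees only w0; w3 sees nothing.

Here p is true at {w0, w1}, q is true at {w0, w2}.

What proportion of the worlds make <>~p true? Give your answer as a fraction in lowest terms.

w0: successors {w2}; ~p there: w2:T. ✓
w1: successors {w1, w2, w3}; ~p there: w1:F, w2:T, w3:T. ✓
w2: successors {w0}; ~p there: w0:F. ✗
w3: no successors, so <>~p fails. ✗
That's 2 of 4 worlds, so 2/4 = 1/2.

1/2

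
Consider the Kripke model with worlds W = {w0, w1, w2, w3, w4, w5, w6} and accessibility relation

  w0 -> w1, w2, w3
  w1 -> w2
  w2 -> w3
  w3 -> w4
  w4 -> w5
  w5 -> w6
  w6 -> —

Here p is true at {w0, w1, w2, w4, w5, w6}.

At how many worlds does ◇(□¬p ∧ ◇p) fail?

w0: successors {w1, w2, w3}; □¬p ∧ ◇p there: w1:F, w2:F, w3:F. ✗
w1: successors {w2}; □¬p ∧ ◇p there: w2:F. ✗
w2: successors {w3}; □¬p ∧ ◇p there: w3:F. ✗
w3: successors {w4}; □¬p ∧ ◇p there: w4:F. ✗
w4: successors {w5}; □¬p ∧ ◇p there: w5:F. ✗
w5: successors {w6}; □¬p ∧ ◇p there: w6:F. ✗
w6: no successors, so ◇(□¬p ∧ ◇p) fails. ✗
Satisfying worlds: ∅.
So ◇(□¬p ∧ ◇p) fails at the other 7 worlds.

7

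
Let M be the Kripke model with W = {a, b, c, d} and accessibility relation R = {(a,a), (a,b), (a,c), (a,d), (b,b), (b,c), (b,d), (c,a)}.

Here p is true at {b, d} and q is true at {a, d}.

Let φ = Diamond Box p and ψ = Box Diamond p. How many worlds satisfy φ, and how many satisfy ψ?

For Diamond Box p:
a: successors {a, b, c, d}; Box p there: a:F, b:F, c:F, d:T. ✓
b: successors {b, c, d}; Box p there: b:F, c:F, d:T. ✓
c: successors {a}; Box p there: a:F. ✗
d: no successors, so Diamond Box p fails. ✗
— 2 worlds.
For Box Diamond p:
a: successors {a, b, c, d}; Diamond p there: a:T, b:T, c:F, d:F. ✗
b: successors {b, c, d}; Diamond p there: b:T, c:F, d:F. ✗
c: successors {a}; Diamond p there: a:T. ✓
d: no successors, so Box Diamond p holds vacuously. ✓
— 2 worlds.

2 and 2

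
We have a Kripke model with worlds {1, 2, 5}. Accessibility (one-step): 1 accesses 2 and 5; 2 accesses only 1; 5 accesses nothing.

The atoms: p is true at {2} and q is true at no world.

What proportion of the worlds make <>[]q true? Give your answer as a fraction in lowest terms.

1: successors {2, 5}; []q there: 2:F, 5:T. ✓
2: successors {1}; []q there: 1:F. ✗
5: no successors, so <>[]q fails. ✗
That's 1 of 3 worlds, so 1/3.

1/3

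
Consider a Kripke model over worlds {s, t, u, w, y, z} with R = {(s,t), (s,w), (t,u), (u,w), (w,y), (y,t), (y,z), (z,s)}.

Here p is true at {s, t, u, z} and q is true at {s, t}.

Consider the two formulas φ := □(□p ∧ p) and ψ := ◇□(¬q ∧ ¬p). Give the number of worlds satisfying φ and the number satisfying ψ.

For □(□p ∧ p):
s: successors {t, w}; □p ∧ p there: t:T, w:F. ✗
t: successors {u}; □p ∧ p there: u:F. ✗
u: successors {w}; □p ∧ p there: w:F. ✗
w: successors {y}; □p ∧ p there: y:F. ✗
y: successors {t, z}; □p ∧ p there: t:T, z:T. ✓
z: successors {s}; □p ∧ p there: s:F. ✗
— 1 world.
For ◇□(¬q ∧ ¬p):
s: successors {t, w}; □(¬q ∧ ¬p) there: t:F, w:T. ✓
t: successors {u}; □(¬q ∧ ¬p) there: u:T. ✓
u: successors {w}; □(¬q ∧ ¬p) there: w:T. ✓
w: successors {y}; □(¬q ∧ ¬p) there: y:F. ✗
y: successors {t, z}; □(¬q ∧ ¬p) there: t:F, z:F. ✗
z: successors {s}; □(¬q ∧ ¬p) there: s:F. ✗
— 3 worlds.

1 and 3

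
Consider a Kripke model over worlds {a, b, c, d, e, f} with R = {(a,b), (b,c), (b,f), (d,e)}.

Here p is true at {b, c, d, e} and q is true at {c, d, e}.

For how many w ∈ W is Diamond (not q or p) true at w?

a: successors {b}; not q or p there: b:T. ✓
b: successors {c, f}; not q or p there: c:T, f:T. ✓
c: no successors, so Diamond (not q or p) fails. ✗
d: successors {e}; not q or p there: e:T. ✓
e: no successors, so Diamond (not q or p) fails. ✗
f: no successors, so Diamond (not q or p) fails. ✗
Satisfying worlds: {a, b, d}.

3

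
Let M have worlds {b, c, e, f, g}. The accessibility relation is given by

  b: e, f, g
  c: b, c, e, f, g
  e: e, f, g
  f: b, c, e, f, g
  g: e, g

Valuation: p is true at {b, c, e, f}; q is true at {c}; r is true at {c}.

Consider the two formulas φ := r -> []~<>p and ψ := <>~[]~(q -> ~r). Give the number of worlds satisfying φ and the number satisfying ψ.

For r -> []~<>p:
b: r is F, []~<>p is F. ✓
c: r is T, []~<>p is F. ✗
e: r is F, []~<>p is F. ✓
f: r is F, []~<>p is F. ✓
g: r is F, []~<>p is F. ✓
— 4 worlds.
For <>~[]~(q -> ~r):
b: successors {e, f, g}; ~[]~(q -> ~r) there: e:T, f:T, g:T. ✓
c: successors {b, c, e, f, g}; ~[]~(q -> ~r) there: b:T, c:T, e:T, f:T, g:T. ✓
e: successors {e, f, g}; ~[]~(q -> ~r) there: e:T, f:T, g:T. ✓
f: successors {b, c, e, f, g}; ~[]~(q -> ~r) there: b:T, c:T, e:T, f:T, g:T. ✓
g: successors {e, g}; ~[]~(q -> ~r) there: e:T, g:T. ✓
— 5 worlds.

4 and 5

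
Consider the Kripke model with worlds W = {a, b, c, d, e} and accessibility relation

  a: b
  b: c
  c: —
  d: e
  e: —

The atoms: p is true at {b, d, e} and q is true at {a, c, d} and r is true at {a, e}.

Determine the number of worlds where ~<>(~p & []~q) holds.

a: <>(~p & []~q) is F. ✓
b: <>(~p & []~q) is T. ✗
c: <>(~p & []~q) is F. ✓
d: <>(~p & []~q) is F. ✓
e: <>(~p & []~q) is F. ✓
Satisfying worlds: {a, c, d, e}.

4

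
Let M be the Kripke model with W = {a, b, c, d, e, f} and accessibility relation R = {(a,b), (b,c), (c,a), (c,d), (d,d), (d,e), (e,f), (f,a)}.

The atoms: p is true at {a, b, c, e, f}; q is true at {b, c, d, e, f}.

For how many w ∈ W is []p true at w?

a: successors {b}; p there: b:T. ✓
b: successors {c}; p there: c:T. ✓
c: successors {a, d}; p there: a:T, d:F. ✗
d: successors {d, e}; p there: d:F, e:T. ✗
e: successors {f}; p there: f:T. ✓
f: successors {a}; p there: a:T. ✓
Satisfying worlds: {a, b, e, f}.

4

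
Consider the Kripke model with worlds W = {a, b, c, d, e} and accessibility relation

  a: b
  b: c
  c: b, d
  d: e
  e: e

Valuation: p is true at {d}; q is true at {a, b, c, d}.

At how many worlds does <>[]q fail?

2

a: successors {b}; []q there: b:T. ✓
b: successors {c}; []q there: c:T. ✓
c: successors {b, d}; []q there: b:T, d:F. ✓
d: successors {e}; []q there: e:F. ✗
e: successors {e}; []q there: e:F. ✗
Satisfying worlds: {a, b, c}.
So <>[]q fails at the other 2 worlds.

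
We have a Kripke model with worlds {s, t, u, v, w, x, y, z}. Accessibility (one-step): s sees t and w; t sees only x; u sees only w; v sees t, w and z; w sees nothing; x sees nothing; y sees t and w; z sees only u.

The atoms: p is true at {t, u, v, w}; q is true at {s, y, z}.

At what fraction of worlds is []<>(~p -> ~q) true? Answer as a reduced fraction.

3/8

s: successors {t, w}; <>(~p -> ~q) there: t:T, w:F. ✗
t: successors {x}; <>(~p -> ~q) there: x:F. ✗
u: successors {w}; <>(~p -> ~q) there: w:F. ✗
v: successors {t, w, z}; <>(~p -> ~q) there: t:T, w:F, z:T. ✗
w: no successors, so []<>(~p -> ~q) holds vacuously. ✓
x: no successors, so []<>(~p -> ~q) holds vacuously. ✓
y: successors {t, w}; <>(~p -> ~q) there: t:T, w:F. ✗
z: successors {u}; <>(~p -> ~q) there: u:T. ✓
That's 3 of 8 worlds, so 3/8.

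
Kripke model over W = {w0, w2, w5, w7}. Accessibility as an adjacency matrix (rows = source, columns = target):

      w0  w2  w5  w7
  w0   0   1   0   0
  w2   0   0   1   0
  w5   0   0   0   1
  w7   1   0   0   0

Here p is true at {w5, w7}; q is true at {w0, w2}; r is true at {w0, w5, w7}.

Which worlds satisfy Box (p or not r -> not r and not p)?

w0: successors {w2}; p or not r -> not r and not p there: w2:T. ✓
w2: successors {w5}; p or not r -> not r and not p there: w5:F. ✗
w5: successors {w7}; p or not r -> not r and not p there: w7:F. ✗
w7: successors {w0}; p or not r -> not r and not p there: w0:T. ✓

{w0, w7}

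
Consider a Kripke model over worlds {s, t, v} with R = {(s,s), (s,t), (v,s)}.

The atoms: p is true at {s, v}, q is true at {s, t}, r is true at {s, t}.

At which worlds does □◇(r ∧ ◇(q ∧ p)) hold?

s: successors {s, t}; ◇(r ∧ ◇(q ∧ p)) there: s:T, t:F. ✗
t: no successors, so □◇(r ∧ ◇(q ∧ p)) holds vacuously. ✓
v: successors {s}; ◇(r ∧ ◇(q ∧ p)) there: s:T. ✓

{t, v}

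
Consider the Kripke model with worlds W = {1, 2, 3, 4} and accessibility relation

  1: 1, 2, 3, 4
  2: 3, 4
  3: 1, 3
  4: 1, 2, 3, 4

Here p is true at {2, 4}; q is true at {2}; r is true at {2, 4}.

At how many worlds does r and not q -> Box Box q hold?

1: r and not q is F, Box Box q is F. ✓
2: r and not q is F, Box Box q is F. ✓
3: r and not q is F, Box Box q is F. ✓
4: r and not q is T, Box Box q is F. ✗
Satisfying worlds: {1, 2, 3}.

3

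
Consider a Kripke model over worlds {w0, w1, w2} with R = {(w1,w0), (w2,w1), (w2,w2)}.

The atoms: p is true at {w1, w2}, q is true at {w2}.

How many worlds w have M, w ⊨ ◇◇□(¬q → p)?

1

w0: no successors, so ◇◇□(¬q → p) fails. ✗
w1: successors {w0}; ◇□(¬q → p) there: w0:F. ✗
w2: successors {w1, w2}; ◇□(¬q → p) there: w1:T, w2:T. ✓
Satisfying worlds: {w2}.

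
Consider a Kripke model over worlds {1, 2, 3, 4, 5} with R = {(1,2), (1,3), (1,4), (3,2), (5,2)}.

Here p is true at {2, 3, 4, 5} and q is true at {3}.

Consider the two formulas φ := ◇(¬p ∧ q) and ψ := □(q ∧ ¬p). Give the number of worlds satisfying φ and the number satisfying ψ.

0 and 2

For ◇(¬p ∧ q):
1: successors {2, 3, 4}; ¬p ∧ q there: 2:F, 3:F, 4:F. ✗
2: no successors, so ◇(¬p ∧ q) fails. ✗
3: successors {2}; ¬p ∧ q there: 2:F. ✗
4: no successors, so ◇(¬p ∧ q) fails. ✗
5: successors {2}; ¬p ∧ q there: 2:F. ✗
— 0 worlds.
For □(q ∧ ¬p):
1: successors {2, 3, 4}; q ∧ ¬p there: 2:F, 3:F, 4:F. ✗
2: no successors, so □(q ∧ ¬p) holds vacuously. ✓
3: successors {2}; q ∧ ¬p there: 2:F. ✗
4: no successors, so □(q ∧ ¬p) holds vacuously. ✓
5: successors {2}; q ∧ ¬p there: 2:F. ✗
— 2 worlds.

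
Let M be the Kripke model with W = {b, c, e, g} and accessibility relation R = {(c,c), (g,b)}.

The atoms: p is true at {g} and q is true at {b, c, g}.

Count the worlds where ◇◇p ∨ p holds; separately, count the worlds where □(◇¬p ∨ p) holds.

For ◇◇p ∨ p:
b: ◇◇p is F, p is F. ✗
c: ◇◇p is F, p is F. ✗
e: ◇◇p is F, p is F. ✗
g: ◇◇p is F, p is T. ✓
— 1 world.
For □(◇¬p ∨ p):
b: no successors, so □(◇¬p ∨ p) holds vacuously. ✓
c: successors {c}; ◇¬p ∨ p there: c:T. ✓
e: no successors, so □(◇¬p ∨ p) holds vacuously. ✓
g: successors {b}; ◇¬p ∨ p there: b:F. ✗
— 3 worlds.

1 and 3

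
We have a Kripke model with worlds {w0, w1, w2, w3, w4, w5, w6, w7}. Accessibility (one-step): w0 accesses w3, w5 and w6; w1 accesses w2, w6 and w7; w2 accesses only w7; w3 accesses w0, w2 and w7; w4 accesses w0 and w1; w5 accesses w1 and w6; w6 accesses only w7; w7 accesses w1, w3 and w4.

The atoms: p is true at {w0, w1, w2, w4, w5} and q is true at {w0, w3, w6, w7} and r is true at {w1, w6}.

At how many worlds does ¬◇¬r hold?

w0: ◇¬r is T. ✗
w1: ◇¬r is T. ✗
w2: ◇¬r is T. ✗
w3: ◇¬r is T. ✗
w4: ◇¬r is T. ✗
w5: ◇¬r is F. ✓
w6: ◇¬r is T. ✗
w7: ◇¬r is T. ✗
Satisfying worlds: {w5}.

1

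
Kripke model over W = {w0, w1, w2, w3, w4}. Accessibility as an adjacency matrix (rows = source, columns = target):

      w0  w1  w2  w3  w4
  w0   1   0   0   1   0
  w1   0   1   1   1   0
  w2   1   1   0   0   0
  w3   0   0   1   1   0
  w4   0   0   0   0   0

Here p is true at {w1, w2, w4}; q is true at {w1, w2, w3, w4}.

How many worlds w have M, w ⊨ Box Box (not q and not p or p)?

1

w0: successors {w0, w3}; Box (not q and not p or p) there: w0:F, w3:F. ✗
w1: successors {w1, w2, w3}; Box (not q and not p or p) there: w1:F, w2:T, w3:F. ✗
w2: successors {w0, w1}; Box (not q and not p or p) there: w0:F, w1:F. ✗
w3: successors {w2, w3}; Box (not q and not p or p) there: w2:T, w3:F. ✗
w4: no successors, so Box Box (not q and not p or p) holds vacuously. ✓
Satisfying worlds: {w4}.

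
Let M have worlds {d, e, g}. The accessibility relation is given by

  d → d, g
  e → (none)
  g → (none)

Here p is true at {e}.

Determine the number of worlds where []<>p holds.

d: successors {d, g}; <>p there: d:F, g:F. ✗
e: no successors, so []<>p holds vacuously. ✓
g: no successors, so []<>p holds vacuously. ✓
Satisfying worlds: {e, g}.

2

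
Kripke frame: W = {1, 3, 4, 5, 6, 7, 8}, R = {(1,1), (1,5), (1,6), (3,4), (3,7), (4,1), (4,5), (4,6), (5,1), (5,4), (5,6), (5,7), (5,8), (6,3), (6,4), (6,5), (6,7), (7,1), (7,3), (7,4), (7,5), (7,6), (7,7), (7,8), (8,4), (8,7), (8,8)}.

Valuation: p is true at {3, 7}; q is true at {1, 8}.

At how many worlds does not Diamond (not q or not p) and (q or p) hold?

1: not Diamond (not q or not p) is F, q or p is T. ✗
3: not Diamond (not q or not p) is F, q or p is T. ✗
4: not Diamond (not q or not p) is F, q or p is F. ✗
5: not Diamond (not q or not p) is F, q or p is F. ✗
6: not Diamond (not q or not p) is F, q or p is F. ✗
7: not Diamond (not q or not p) is F, q or p is T. ✗
8: not Diamond (not q or not p) is F, q or p is T. ✗
Satisfying worlds: ∅.

0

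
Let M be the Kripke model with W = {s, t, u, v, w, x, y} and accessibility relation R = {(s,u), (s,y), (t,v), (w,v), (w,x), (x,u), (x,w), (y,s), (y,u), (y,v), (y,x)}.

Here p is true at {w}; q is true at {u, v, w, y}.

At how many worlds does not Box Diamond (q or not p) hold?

s: Box Diamond (q or not p) is F. ✓
t: Box Diamond (q or not p) is F. ✓
u: Box Diamond (q or not p) is T. ✗
v: Box Diamond (q or not p) is T. ✗
w: Box Diamond (q or not p) is F. ✓
x: Box Diamond (q or not p) is F. ✓
y: Box Diamond (q or not p) is F. ✓
Satisfying worlds: {s, t, w, x, y}.

5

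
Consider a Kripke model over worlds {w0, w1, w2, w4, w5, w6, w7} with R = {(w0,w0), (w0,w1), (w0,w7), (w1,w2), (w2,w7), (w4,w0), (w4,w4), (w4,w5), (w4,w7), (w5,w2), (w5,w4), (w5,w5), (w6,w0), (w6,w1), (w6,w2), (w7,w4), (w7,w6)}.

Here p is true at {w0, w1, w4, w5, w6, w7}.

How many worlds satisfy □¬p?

1

w0: successors {w0, w1, w7}; ¬p there: w0:F, w1:F, w7:F. ✗
w1: successors {w2}; ¬p there: w2:T. ✓
w2: successors {w7}; ¬p there: w7:F. ✗
w4: successors {w0, w4, w5, w7}; ¬p there: w0:F, w4:F, w5:F, w7:F. ✗
w5: successors {w2, w4, w5}; ¬p there: w2:T, w4:F, w5:F. ✗
w6: successors {w0, w1, w2}; ¬p there: w0:F, w1:F, w2:T. ✗
w7: successors {w4, w6}; ¬p there: w4:F, w6:F. ✗
Satisfying worlds: {w1}.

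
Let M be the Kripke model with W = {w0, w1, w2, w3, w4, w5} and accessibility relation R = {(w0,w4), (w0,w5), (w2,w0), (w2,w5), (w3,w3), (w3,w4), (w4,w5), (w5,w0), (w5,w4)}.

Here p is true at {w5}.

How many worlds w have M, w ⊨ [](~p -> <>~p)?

w0: successors {w4, w5}; ~p -> <>~p there: w4:F, w5:T. ✗
w1: no successors, so [](~p -> <>~p) holds vacuously. ✓
w2: successors {w0, w5}; ~p -> <>~p there: w0:T, w5:T. ✓
w3: successors {w3, w4}; ~p -> <>~p there: w3:T, w4:F. ✗
w4: successors {w5}; ~p -> <>~p there: w5:T. ✓
w5: successors {w0, w4}; ~p -> <>~p there: w0:T, w4:F. ✗
Satisfying worlds: {w1, w2, w4}.

3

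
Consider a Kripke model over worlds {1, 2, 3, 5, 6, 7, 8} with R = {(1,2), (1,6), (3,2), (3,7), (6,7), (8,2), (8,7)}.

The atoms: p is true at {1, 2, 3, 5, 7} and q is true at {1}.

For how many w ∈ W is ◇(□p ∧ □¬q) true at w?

4

1: successors {2, 6}; □p ∧ □¬q there: 2:T, 6:T. ✓
2: no successors, so ◇(□p ∧ □¬q) fails. ✗
3: successors {2, 7}; □p ∧ □¬q there: 2:T, 7:T. ✓
5: no successors, so ◇(□p ∧ □¬q) fails. ✗
6: successors {7}; □p ∧ □¬q there: 7:T. ✓
7: no successors, so ◇(□p ∧ □¬q) fails. ✗
8: successors {2, 7}; □p ∧ □¬q there: 2:T, 7:T. ✓
Satisfying worlds: {1, 3, 6, 8}.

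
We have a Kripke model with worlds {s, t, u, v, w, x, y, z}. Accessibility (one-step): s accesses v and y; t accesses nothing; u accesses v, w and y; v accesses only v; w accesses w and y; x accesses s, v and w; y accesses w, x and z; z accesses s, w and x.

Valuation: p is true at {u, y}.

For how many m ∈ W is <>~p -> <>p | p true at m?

5

s: <>~p is T, <>p | p is T. ✓
t: <>~p is F, <>p | p is F. ✓
u: <>~p is T, <>p | p is T. ✓
v: <>~p is T, <>p | p is F. ✗
w: <>~p is T, <>p | p is T. ✓
x: <>~p is T, <>p | p is F. ✗
y: <>~p is T, <>p | p is T. ✓
z: <>~p is T, <>p | p is F. ✗
Satisfying worlds: {s, t, u, w, y}.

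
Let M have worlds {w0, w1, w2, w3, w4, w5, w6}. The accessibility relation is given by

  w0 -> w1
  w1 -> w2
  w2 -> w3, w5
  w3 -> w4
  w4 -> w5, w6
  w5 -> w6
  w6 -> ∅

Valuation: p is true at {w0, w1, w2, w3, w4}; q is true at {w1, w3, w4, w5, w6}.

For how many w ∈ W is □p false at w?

3

w0: successors {w1}; p there: w1:T. ✓
w1: successors {w2}; p there: w2:T. ✓
w2: successors {w3, w5}; p there: w3:T, w5:F. ✗
w3: successors {w4}; p there: w4:T. ✓
w4: successors {w5, w6}; p there: w5:F, w6:F. ✗
w5: successors {w6}; p there: w6:F. ✗
w6: no successors, so □p holds vacuously. ✓
Satisfying worlds: {w0, w1, w3, w6}.
So □p fails at the other 3 worlds.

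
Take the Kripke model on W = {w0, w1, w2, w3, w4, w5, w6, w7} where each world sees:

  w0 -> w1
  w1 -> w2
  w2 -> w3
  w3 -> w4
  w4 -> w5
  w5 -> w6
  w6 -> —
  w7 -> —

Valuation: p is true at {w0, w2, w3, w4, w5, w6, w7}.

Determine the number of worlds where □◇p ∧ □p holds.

w0: □◇p is T, □p is F. ✗
w1: □◇p is T, □p is T. ✓
w2: □◇p is T, □p is T. ✓
w3: □◇p is T, □p is T. ✓
w4: □◇p is T, □p is T. ✓
w5: □◇p is F, □p is T. ✗
w6: □◇p is T, □p is T. ✓
w7: □◇p is T, □p is T. ✓
Satisfying worlds: {w1, w2, w3, w4, w6, w7}.

6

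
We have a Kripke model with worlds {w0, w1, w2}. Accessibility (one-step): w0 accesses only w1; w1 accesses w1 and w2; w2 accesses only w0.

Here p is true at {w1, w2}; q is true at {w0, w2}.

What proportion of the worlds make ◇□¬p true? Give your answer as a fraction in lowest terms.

w0: successors {w1}; □¬p there: w1:F. ✗
w1: successors {w1, w2}; □¬p there: w1:F, w2:T. ✓
w2: successors {w0}; □¬p there: w0:F. ✗
That's 1 of 3 worlds, so 1/3.

1/3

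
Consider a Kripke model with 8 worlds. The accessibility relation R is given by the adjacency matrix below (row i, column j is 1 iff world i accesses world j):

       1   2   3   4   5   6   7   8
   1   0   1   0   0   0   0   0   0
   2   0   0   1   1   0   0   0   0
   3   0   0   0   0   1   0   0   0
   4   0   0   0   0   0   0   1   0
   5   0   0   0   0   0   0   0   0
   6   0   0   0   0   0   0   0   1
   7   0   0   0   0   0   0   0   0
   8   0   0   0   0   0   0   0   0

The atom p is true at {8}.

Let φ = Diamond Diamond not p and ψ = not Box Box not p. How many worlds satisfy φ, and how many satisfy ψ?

For Diamond Diamond not p:
1: successors {2}; Diamond not p there: 2:T. ✓
2: successors {3, 4}; Diamond not p there: 3:T, 4:T. ✓
3: successors {5}; Diamond not p there: 5:F. ✗
4: successors {7}; Diamond not p there: 7:F. ✗
5: no successors, so Diamond Diamond not p fails. ✗
6: successors {8}; Diamond not p there: 8:F. ✗
7: no successors, so Diamond Diamond not p fails. ✗
8: no successors, so Diamond Diamond not p fails. ✗
— 2 worlds.
For not Box Box not p:
1: Box Box not p is T. ✗
2: Box Box not p is T. ✗
3: Box Box not p is T. ✗
4: Box Box not p is T. ✗
5: Box Box not p is T. ✗
6: Box Box not p is T. ✗
7: Box Box not p is T. ✗
8: Box Box not p is T. ✗
— 0 worlds.

2 and 0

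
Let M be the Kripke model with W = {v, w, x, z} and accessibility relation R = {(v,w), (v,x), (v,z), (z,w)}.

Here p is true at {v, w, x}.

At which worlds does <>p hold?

v: successors {w, x, z}; p there: w:T, x:T, z:F. ✓
w: no successors, so <>p fails. ✗
x: no successors, so <>p fails. ✗
z: successors {w}; p there: w:T. ✓

{v, z}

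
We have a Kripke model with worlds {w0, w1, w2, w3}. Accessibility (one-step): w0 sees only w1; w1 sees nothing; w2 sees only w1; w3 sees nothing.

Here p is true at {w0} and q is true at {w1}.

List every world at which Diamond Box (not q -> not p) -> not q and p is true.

w0: Diamond Box (not q -> not p) is T, not q and p is T. ✓
w1: Diamond Box (not q -> not p) is F, not q and p is F. ✓
w2: Diamond Box (not q -> not p) is T, not q and p is F. ✗
w3: Diamond Box (not q -> not p) is F, not q and p is F. ✓

{w0, w1, w3}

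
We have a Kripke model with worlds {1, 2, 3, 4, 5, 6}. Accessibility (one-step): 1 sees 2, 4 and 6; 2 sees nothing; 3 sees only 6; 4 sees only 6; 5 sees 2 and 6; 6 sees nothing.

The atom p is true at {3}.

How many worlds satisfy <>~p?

4

1: successors {2, 4, 6}; ~p there: 2:T, 4:T, 6:T. ✓
2: no successors, so <>~p fails. ✗
3: successors {6}; ~p there: 6:T. ✓
4: successors {6}; ~p there: 6:T. ✓
5: successors {2, 6}; ~p there: 2:T, 6:T. ✓
6: no successors, so <>~p fails. ✗
Satisfying worlds: {1, 3, 4, 5}.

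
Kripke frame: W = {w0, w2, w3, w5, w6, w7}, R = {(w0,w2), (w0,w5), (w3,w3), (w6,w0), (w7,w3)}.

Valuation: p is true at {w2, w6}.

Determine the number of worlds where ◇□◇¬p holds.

3

w0: successors {w2, w5}; □◇¬p there: w2:T, w5:T. ✓
w2: no successors, so ◇□◇¬p fails. ✗
w3: successors {w3}; □◇¬p there: w3:T. ✓
w5: no successors, so ◇□◇¬p fails. ✗
w6: successors {w0}; □◇¬p there: w0:F. ✗
w7: successors {w3}; □◇¬p there: w3:T. ✓
Satisfying worlds: {w0, w3, w7}.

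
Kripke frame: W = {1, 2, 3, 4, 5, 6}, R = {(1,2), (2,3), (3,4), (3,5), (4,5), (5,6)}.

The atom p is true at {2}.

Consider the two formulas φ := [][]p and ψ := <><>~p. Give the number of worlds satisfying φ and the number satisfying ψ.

2 and 4

For [][]p:
1: successors {2}; []p there: 2:F. ✗
2: successors {3}; []p there: 3:F. ✗
3: successors {4, 5}; []p there: 4:F, 5:F. ✗
4: successors {5}; []p there: 5:F. ✗
5: successors {6}; []p there: 6:T. ✓
6: no successors, so [][]p holds vacuously. ✓
— 2 worlds.
For <><>~p:
1: successors {2}; <>~p there: 2:T. ✓
2: successors {3}; <>~p there: 3:T. ✓
3: successors {4, 5}; <>~p there: 4:T, 5:T. ✓
4: successors {5}; <>~p there: 5:T. ✓
5: successors {6}; <>~p there: 6:F. ✗
6: no successors, so <><>~p fails. ✗
— 4 worlds.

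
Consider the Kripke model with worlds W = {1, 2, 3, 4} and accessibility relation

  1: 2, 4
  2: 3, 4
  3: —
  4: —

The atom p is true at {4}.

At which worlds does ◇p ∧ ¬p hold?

1: ◇p is T, ¬p is T. ✓
2: ◇p is T, ¬p is T. ✓
3: ◇p is F, ¬p is T. ✗
4: ◇p is F, ¬p is F. ✗

{1, 2}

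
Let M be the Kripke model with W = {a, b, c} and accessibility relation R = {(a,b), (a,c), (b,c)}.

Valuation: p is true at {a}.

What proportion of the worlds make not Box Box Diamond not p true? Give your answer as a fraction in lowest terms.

1/3

a: Box Box Diamond not p is F. ✓
b: Box Box Diamond not p is T. ✗
c: Box Box Diamond not p is T. ✗
That's 1 of 3 worlds, so 1/3.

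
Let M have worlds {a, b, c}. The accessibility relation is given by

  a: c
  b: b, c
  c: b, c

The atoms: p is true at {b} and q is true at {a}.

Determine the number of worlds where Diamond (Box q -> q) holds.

3

a: successors {c}; Box q -> q there: c:T. ✓
b: successors {b, c}; Box q -> q there: b:T, c:T. ✓
c: successors {b, c}; Box q -> q there: b:T, c:T. ✓
Satisfying worlds: {a, b, c}.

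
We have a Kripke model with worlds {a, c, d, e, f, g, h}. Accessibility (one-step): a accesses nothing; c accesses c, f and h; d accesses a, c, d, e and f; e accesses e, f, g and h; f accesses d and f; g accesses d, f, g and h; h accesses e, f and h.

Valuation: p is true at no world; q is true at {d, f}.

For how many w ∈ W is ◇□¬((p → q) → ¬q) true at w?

a: no successors, so ◇□¬((p → q) → ¬q) fails. ✗
c: successors {c, f, h}; □¬((p → q) → ¬q) there: c:F, f:T, h:F. ✓
d: successors {a, c, d, e, f}; □¬((p → q) → ¬q) there: a:T, c:F, d:F, e:F, f:T. ✓
e: successors {e, f, g, h}; □¬((p → q) → ¬q) there: e:F, f:T, g:F, h:F. ✓
f: successors {d, f}; □¬((p → q) → ¬q) there: d:F, f:T. ✓
g: successors {d, f, g, h}; □¬((p → q) → ¬q) there: d:F, f:T, g:F, h:F. ✓
h: successors {e, f, h}; □¬((p → q) → ¬q) there: e:F, f:T, h:F. ✓
Satisfying worlds: {c, d, e, f, g, h}.

6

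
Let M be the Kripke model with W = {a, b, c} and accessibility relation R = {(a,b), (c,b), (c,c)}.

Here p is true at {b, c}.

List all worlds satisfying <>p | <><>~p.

a: <>p is T, <><>~p is F. ✓
b: <>p is F, <><>~p is F. ✗
c: <>p is T, <><>~p is F. ✓

{a, c}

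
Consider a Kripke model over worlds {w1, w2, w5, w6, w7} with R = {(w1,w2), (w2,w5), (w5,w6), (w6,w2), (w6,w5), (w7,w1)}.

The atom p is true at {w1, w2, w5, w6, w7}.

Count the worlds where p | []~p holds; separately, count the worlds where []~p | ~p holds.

5 and 0

For p | []~p:
w1: p is T, []~p is F. ✓
w2: p is T, []~p is F. ✓
w5: p is T, []~p is F. ✓
w6: p is T, []~p is F. ✓
w7: p is T, []~p is F. ✓
— 5 worlds.
For []~p | ~p:
w1: []~p is F, ~p is F. ✗
w2: []~p is F, ~p is F. ✗
w5: []~p is F, ~p is F. ✗
w6: []~p is F, ~p is F. ✗
w7: []~p is F, ~p is F. ✗
— 0 worlds.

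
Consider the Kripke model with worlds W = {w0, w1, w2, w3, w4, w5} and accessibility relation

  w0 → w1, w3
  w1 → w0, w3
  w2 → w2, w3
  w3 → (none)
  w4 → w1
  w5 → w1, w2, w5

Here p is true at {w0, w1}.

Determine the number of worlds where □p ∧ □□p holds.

1

w0: □p is F, □□p is F. ✗
w1: □p is F, □□p is F. ✗
w2: □p is F, □□p is F. ✗
w3: □p is T, □□p is T. ✓
w4: □p is T, □□p is F. ✗
w5: □p is F, □□p is F. ✗
Satisfying worlds: {w3}.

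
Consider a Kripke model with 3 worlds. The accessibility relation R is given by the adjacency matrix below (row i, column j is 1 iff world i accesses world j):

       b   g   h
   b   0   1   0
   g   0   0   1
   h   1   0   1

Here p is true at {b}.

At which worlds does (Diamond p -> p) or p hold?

b: Diamond p -> p is T, p is T. ✓
g: Diamond p -> p is T, p is F. ✓
h: Diamond p -> p is F, p is F. ✗

{b, g}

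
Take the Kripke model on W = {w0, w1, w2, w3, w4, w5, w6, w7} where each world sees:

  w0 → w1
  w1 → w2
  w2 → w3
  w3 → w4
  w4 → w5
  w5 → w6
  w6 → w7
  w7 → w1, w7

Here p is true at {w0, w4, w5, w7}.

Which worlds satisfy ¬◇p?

{w0, w1, w2, w5}

w0: ◇p is F. ✓
w1: ◇p is F. ✓
w2: ◇p is F. ✓
w3: ◇p is T. ✗
w4: ◇p is T. ✗
w5: ◇p is F. ✓
w6: ◇p is T. ✗
w7: ◇p is T. ✗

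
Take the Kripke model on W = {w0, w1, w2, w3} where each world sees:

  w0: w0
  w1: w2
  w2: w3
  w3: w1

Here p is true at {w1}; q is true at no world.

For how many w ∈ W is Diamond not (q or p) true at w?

3

w0: successors {w0}; not (q or p) there: w0:T. ✓
w1: successors {w2}; not (q or p) there: w2:T. ✓
w2: successors {w3}; not (q or p) there: w3:T. ✓
w3: successors {w1}; not (q or p) there: w1:F. ✗
Satisfying worlds: {w0, w1, w2}.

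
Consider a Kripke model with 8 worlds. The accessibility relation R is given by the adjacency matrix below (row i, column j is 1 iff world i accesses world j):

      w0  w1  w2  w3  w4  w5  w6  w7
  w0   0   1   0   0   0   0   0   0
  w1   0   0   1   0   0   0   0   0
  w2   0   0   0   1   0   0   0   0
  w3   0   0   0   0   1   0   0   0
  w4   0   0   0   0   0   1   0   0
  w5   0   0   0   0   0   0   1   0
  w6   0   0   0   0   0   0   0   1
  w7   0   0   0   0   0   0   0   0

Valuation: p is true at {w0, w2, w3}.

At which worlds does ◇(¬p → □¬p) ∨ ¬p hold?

{w1, w2, w3, w4, w5, w6, w7}

w0: ◇(¬p → □¬p) is F, ¬p is F. ✗
w1: ◇(¬p → □¬p) is T, ¬p is T. ✓
w2: ◇(¬p → □¬p) is T, ¬p is F. ✓
w3: ◇(¬p → □¬p) is T, ¬p is F. ✓
w4: ◇(¬p → □¬p) is T, ¬p is T. ✓
w5: ◇(¬p → □¬p) is T, ¬p is T. ✓
w6: ◇(¬p → □¬p) is T, ¬p is T. ✓
w7: ◇(¬p → □¬p) is F, ¬p is T. ✓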